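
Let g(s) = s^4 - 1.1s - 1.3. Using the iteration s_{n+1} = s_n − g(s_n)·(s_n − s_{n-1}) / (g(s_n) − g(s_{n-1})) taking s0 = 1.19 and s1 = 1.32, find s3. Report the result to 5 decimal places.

g(1.19) = -0.6036608, g(1.32) = 0.2839578
s2 = 1.3200000 − 0.2839578·(1.3200000 − 1.1900000) / (0.2839578 − (-0.6036608)) = 1.3200000 − (0.0369145)/(0.8876186) = 1.2784117
g(1.2784117) = -0.0351968
s3 = 1.2784117 − (-0.0351968)·(1.2784117 − 1.3200000) / (-0.0351968 − 0.2839578) = 1.2784117 − (0.0014638)/(-0.3191546) = 1.2829982

1.28300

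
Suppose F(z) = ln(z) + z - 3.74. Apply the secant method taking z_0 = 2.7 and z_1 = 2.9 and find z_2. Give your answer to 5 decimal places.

2.73444

F(2.7) = -0.0467482, F(2.9) = 0.2247107
z_2 = 2.9000000 − 0.2247107·(2.9000000 − 2.7000000) / (0.2247107 − (-0.0467482)) = 2.9000000 − (0.0449421)/(0.2714590) = 2.7344422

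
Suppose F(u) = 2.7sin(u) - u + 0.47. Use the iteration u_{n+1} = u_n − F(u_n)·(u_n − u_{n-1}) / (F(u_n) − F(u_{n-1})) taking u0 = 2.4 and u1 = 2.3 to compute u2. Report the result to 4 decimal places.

F(2.4) = -0.106249, F(2.3) = 0.183404
u2 = 2.300000 − 0.183404·(2.300000 − 2.400000) / (0.183404 − (-0.106249)) = 2.300000 − (-0.018340)/(0.289653) = 2.363318

2.3633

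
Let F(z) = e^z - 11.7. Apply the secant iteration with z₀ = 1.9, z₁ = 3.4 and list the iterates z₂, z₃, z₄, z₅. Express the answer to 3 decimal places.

F(1.9) = -5.01411, F(3.4) = 18.26410
z₂ = 3.40000 − 18.26410·(3.40000 − 1.90000) / (18.26410 − (-5.01411)) = 3.40000 − (27.39615)/(23.27821) = 2.22310
F(2.22310) = -2.46409
z₃ = 2.22310 − (-2.46409)·(2.22310 − 3.40000) / (-2.46409 − 18.26410) = 2.22310 − (2.90000)/(-20.72819) = 2.36300
F(2.36300) = -1.07718
z₄ = 2.36300 − (-1.07718)·(2.36300 − 2.22310) / (-1.07718 − (-2.46409)) = 2.36300 − (-0.15070)/(1.38691) = 2.47167
F(2.47167) = 0.14216
z₅ = 2.47167 − 0.14216·(2.47167 − 2.36300) / (0.14216 − (-1.07718)) = 2.47167 − (0.01545)/(1.21934) = 2.45900

2.223, 2.363, 2.472, 2.459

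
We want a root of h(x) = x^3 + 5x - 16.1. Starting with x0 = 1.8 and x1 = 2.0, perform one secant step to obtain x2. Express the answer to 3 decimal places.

1.880

h(1.8) = -1.26800, h(2.0) = 1.90000
x2 = 2.00000 − 1.90000·(2.00000 − 1.80000) / (1.90000 − (-1.26800)) = 2.00000 − (0.38000)/(3.16800) = 1.88005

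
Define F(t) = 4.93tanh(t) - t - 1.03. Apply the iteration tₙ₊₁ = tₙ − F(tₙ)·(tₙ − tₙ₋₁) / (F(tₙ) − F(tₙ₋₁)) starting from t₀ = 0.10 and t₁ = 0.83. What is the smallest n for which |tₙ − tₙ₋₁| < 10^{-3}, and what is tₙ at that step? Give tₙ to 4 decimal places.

n = 5, tₙ = 0.2701

F(0.10) = -0.638637, F(0.83) = 1.494747
t₂ = 0.830000 − 1.494747·(0.730000)/(2.133383) = 0.318528;  |Δ| = 0.511472
F(0.318528) = 0.170778
t₃ = 0.318528 − 0.170778·(-0.511472)/(-1.323969) = 0.252554;  |Δ| = 0.065974
F(0.252554) = -0.063276
t₄ = 0.252554 − (-0.063276)·(-0.065974)/(-0.234054) = 0.270390;  |Δ| = 0.017836
F(0.270390) = 0.001070
t₅ = 0.270390 − 0.001070·(0.017836)/(0.064346) = 0.270094;  |Δ| = 0.000297
|t₅ − t₄| = 0.000297 < 10^{-3}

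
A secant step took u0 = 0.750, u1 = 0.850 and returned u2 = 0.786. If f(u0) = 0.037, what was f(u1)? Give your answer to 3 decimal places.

The secant line through (0.750, 0.037) and (0.850, f(u1)) crosses zero at u2 = 0.786.
So (0.750, 0.037), (0.850, f(u1)), (0.786, 0) are collinear:
f(u1) = 0.037 · (0.850 − 0.786) / (0.750 − 0.786) = 0.037 · (0.06400)/(-0.03600) = -0.06578

-0.066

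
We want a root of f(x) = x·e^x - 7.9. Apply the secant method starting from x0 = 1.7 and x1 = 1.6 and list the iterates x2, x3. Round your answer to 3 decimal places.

1.598, 1.598

f(1.7) = 1.40571, f(1.6) = 0.02485
x2 = 1.60000 − 0.02485·(1.60000 − 1.70000) / (0.02485 − 1.40571) = 1.60000 − (-0.00249)/(-1.38086) = 1.59820
f(1.59820) = 0.00170
x3 = 1.59820 − 0.00170·(1.59820 − 1.60000) / (0.00170 − 0.02485) = 1.59820 − (0.00000)/(-0.02315) = 1.59807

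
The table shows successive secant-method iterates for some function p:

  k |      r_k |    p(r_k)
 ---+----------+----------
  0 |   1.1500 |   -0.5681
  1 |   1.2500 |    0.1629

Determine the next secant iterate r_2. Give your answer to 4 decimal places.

r_2 = 1.2500 − 0.1629·(1.2500 − 1.1500) / (0.1629 − (-0.5681))
   = 1.2500 − (0.016290)/(0.731000) = 1.227715

1.2277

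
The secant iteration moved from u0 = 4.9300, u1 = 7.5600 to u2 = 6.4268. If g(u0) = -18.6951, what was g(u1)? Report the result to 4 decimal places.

14.1537

The secant line through (4.9300, -18.6951) and (7.5600, g(u1)) crosses zero at u2 = 6.4268.
So (4.9300, -18.6951), (7.5600, g(u1)), (6.4268, 0) are collinear:
g(u1) = -18.6951 · (7.5600 − 6.4268) / (4.9300 − 6.4268) = -18.6951 · (1.133200)/(-1.496800) = 14.153719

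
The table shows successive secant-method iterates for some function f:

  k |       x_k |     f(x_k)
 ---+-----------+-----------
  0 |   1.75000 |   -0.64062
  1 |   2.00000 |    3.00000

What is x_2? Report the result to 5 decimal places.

x_2 = 2.00000 − 3.00000·(2.00000 − 1.75000) / (3.00000 − (-0.64062))
   = 2.00000 − (0.7500000)/(3.6406200) = 1.7939911

1.79399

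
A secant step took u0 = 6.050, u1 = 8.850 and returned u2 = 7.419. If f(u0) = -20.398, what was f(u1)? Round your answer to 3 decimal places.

The secant line through (6.050, -20.398) and (8.850, f(u1)) crosses zero at u2 = 7.419.
So (6.050, -20.398), (8.850, f(u1)), (7.419, 0) are collinear:
f(u1) = -20.398 · (8.850 − 7.419) / (6.050 − 7.419) = -20.398 · (1.43100)/(-1.36900) = 21.32180

21.322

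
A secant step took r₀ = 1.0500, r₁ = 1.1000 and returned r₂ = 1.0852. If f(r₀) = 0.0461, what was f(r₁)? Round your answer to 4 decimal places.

The secant line through (1.0500, 0.0461) and (1.1000, f(r₁)) crosses zero at r₂ = 1.0852.
So (1.0500, 0.0461), (1.1000, f(r₁)), (1.0852, 0) are collinear:
f(r₁) = 0.0461 · (1.1000 − 1.0852) / (1.0500 − 1.0852) = 0.0461 · (0.014800)/(-0.035200) = -0.019383

-0.0194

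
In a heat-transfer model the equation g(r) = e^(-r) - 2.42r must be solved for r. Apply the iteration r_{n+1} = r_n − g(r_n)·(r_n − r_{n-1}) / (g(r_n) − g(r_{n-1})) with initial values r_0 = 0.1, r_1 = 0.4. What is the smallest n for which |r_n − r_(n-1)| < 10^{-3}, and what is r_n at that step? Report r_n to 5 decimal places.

g(0.1) = 0.6628374, g(0.4) = -0.2976800
r_2 = 0.4000000 − (-0.2976800)·(0.3000000)/(-0.9605174) = 0.3070251;  |Δ| = 0.0929749
g(0.3070251) = -0.0073687
r_3 = 0.3070251 − (-0.0073687)·(-0.0929749)/(0.2903113) = 0.3046652;  |Δ| = 0.0023599
g(0.3046652) = 0.0000803
r_4 = 0.3046652 − 0.0000803·(-0.0023599)/(0.0074490) = 0.3046907;  |Δ| = 0.0000254
|r_4 − r_3| = 0.0000254 < 10^{-3}

n = 4, r_n = 0.30469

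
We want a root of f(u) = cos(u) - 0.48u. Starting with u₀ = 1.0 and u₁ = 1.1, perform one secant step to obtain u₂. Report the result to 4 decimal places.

1.0448

f(1.0) = 0.060302, f(1.1) = -0.074404
u₂ = 1.100000 − (-0.074404)·(1.100000 − 1.000000) / (-0.074404 − 0.060302) = 1.100000 − (-0.007440)/(-0.134706) = 1.044766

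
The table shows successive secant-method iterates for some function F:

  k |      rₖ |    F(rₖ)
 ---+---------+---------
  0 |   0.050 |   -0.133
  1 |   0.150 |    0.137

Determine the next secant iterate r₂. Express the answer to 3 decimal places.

r₂ = 0.150 − 0.137·(0.150 − 0.050) / (0.137 − (-0.133))
   = 0.150 − (0.01370)/(0.27000) = 0.09926

0.099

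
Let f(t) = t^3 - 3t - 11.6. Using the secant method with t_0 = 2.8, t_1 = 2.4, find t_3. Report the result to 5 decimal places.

2.70284

f(2.8) = 1.9520000, f(2.4) = -4.9760000
t_2 = 2.4000000 − (-4.9760000)·(2.4000000 − 2.8000000) / (-4.9760000 − 1.9520000) = 2.4000000 − (1.9904000)/(-6.9280000) = 2.6872979
f(2.6872979) = -0.2553834
t_3 = 2.6872979 − (-0.2553834)·(2.6872979 − 2.4000000) / (-0.2553834 − (-4.9760000)) = 2.6872979 − (-0.0733711)/(4.7206166) = 2.7028406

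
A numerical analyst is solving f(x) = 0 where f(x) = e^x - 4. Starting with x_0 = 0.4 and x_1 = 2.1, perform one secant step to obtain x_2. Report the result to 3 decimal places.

f(0.4) = -2.50818, f(2.1) = 4.16617
x_2 = 2.10000 − 4.16617·(2.10000 − 0.40000) / (4.16617 − (-2.50818)) = 2.10000 − (7.08249)/(6.67435) = 1.03885

1.039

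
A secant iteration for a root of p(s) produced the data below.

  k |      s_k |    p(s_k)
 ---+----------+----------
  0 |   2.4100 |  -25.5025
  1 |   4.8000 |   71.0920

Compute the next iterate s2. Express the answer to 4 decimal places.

3.0410

s2 = 4.8000 − 71.0920·(4.8000 − 2.4100) / (71.0920 − (-25.5025))
   = 4.8000 − (169.909880)/(96.594500) = 3.040998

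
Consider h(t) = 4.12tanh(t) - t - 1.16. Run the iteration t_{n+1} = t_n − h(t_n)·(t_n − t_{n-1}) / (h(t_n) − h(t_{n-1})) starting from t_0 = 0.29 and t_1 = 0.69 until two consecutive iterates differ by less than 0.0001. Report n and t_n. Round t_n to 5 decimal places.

n = 5, t_n = 0.39787

h(0.29) = -0.2876046, h(0.69) = 0.6136858
t_2 = 0.6900000 − 0.6136858·(0.4000000)/(0.9012904) = 0.4176412;  |Δ| = 0.2723588
h(0.4176412) = 0.0495175
t_3 = 0.4176412 − 0.0495175·(-0.2723588)/(-0.5641683) = 0.3937361;  |Δ| = 0.0239052
h(0.3937361) = -0.0104805
t_4 = 0.3937361 − (-0.0104805)·(-0.0239052)/(-0.0599980) = 0.3979119;  |Δ| = 0.0041758
h(0.3979119) = 0.0001108
t_5 = 0.3979119 − 0.0001108·(0.0041758)/(0.0105913) = 0.3978682;  |Δ| = 0.0000437
|t_5 − t_4| = 0.0000437 < 0.0001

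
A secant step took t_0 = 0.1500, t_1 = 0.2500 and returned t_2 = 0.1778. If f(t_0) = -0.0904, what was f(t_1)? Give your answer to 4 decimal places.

0.2348

The secant line through (0.1500, -0.0904) and (0.2500, f(t_1)) crosses zero at t_2 = 0.1778.
So (0.1500, -0.0904), (0.2500, f(t_1)), (0.1778, 0) are collinear:
f(t_1) = -0.0904 · (0.2500 − 0.1778) / (0.1500 − 0.1778) = -0.0904 · (0.072200)/(-0.027800) = 0.234780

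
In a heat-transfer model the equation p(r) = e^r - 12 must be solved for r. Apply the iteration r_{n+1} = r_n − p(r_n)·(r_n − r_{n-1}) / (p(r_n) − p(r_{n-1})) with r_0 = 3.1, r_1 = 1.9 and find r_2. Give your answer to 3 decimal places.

p(3.1) = 10.19795, p(1.9) = -5.31411
r_2 = 1.90000 − (-5.31411)·(1.90000 − 3.10000) / (-5.31411 − 10.19795) = 1.90000 − (6.37693)/(-15.51206) = 2.31109

2.311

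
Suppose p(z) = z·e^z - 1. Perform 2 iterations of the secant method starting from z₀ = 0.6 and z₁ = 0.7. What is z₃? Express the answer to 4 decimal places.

p(0.6) = 0.093271, p(0.7) = 0.409627
z₂ = 0.700000 − 0.409627·(0.700000 − 0.600000) / (0.409627 − 0.093271) = 0.700000 − (0.040963)/(0.316356) = 0.570517
p(0.570517) = 0.009348
z₃ = 0.570517 − 0.009348·(0.570517 − 0.700000) / (0.009348 − 0.409627) = 0.570517 − (-0.001210)/(-0.400279) = 0.567493

0.5675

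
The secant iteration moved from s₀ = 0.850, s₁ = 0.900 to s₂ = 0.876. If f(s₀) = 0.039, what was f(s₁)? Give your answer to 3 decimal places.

The secant line through (0.850, 0.039) and (0.900, f(s₁)) crosses zero at s₂ = 0.876.
So (0.850, 0.039), (0.900, f(s₁)), (0.876, 0) are collinear:
f(s₁) = 0.039 · (0.900 − 0.876) / (0.850 − 0.876) = 0.039 · (0.02400)/(-0.02600) = -0.03600

-0.036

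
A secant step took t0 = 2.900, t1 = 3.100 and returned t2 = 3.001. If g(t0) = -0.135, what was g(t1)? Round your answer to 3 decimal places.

The secant line through (2.900, -0.135) and (3.100, g(t1)) crosses zero at t2 = 3.001.
So (2.900, -0.135), (3.100, g(t1)), (3.001, 0) are collinear:
g(t1) = -0.135 · (3.100 − 3.001) / (2.900 − 3.001) = -0.135 · (0.09900)/(-0.10100) = 0.13233

0.132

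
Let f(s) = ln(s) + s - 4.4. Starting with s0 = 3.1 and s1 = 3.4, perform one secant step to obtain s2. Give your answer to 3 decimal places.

3.229

f(3.1) = -0.16860, f(3.4) = 0.22378
s2 = 3.40000 − 0.22378·(3.40000 − 3.10000) / (0.22378 − (-0.16860)) = 3.40000 − (0.06713)/(0.39237) = 3.22891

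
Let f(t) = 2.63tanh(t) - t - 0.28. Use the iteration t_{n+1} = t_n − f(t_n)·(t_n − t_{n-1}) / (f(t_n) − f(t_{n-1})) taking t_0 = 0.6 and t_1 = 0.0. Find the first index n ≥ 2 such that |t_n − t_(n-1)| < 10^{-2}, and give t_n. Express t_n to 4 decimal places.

f(0.6) = 0.532440, f(0.0) = -0.280000
t_2 = 0.000000 − (-0.280000)·(-0.600000)/(-0.812440) = 0.206784;  |Δ| = 0.206784
f(0.206784) = 0.049437
t_3 = 0.206784 − 0.049437·(0.206784)/(0.329437) = 0.175753;  |Δ| = 0.031031
f(0.175753) = 0.001776
t_4 = 0.175753 − 0.001776·(-0.031031)/(-0.047661) = 0.174597;  |Δ| = 0.001157
|t_4 − t_3| = 0.001157 < 10^{-2}

n = 4, t_n = 0.1746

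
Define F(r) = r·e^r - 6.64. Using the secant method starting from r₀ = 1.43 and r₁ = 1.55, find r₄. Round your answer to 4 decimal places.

1.4926

F(1.43) = -0.664460, F(1.55) = 0.662779
r₂ = 1.550000 − 0.662779·(1.550000 − 1.430000) / (0.662779 − (-0.664460)) = 1.550000 − (0.079533)/(1.327239) = 1.490076
F(1.490076) = -0.027888
r₃ = 1.490076 − (-0.027888)·(1.490076 − 1.550000) / (-0.027888 − 0.662779) = 1.490076 − (0.001671)/(-0.690667) = 1.492496
F(1.492496) = -0.001107
r₄ = 1.492496 − (-0.001107)·(1.492496 − 1.490076) / (-0.001107 − (-0.027888)) = 1.492496 − (-0.000003)/(0.026781) = 1.492596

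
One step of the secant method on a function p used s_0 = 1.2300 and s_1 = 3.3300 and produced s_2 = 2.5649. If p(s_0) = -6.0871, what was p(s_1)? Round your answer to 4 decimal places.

The secant line through (1.2300, -6.0871) and (3.3300, p(s_1)) crosses zero at s_2 = 2.5649.
So (1.2300, -6.0871), (3.3300, p(s_1)), (2.5649, 0) are collinear:
p(s_1) = -6.0871 · (3.3300 − 2.5649) / (1.2300 − 2.5649) = -6.0871 · (0.765100)/(-1.334900) = 3.488831

3.4888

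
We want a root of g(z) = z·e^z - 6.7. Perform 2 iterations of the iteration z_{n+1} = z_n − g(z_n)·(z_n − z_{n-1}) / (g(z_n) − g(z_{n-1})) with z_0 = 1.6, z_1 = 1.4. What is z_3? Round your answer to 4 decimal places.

1.4985

g(1.6) = 1.224852, g(1.4) = -1.022720
z_2 = 1.400000 − (-1.022720)·(1.400000 − 1.600000) / (-1.022720 − 1.224852) = 1.400000 − (0.204544)/(-2.247572) = 1.491007
g(1.491007) = -0.077598
z_3 = 1.491007 − (-0.077598)·(1.491007 − 1.400000) / (-0.077598 − (-1.022720)) = 1.491007 − (-0.007062)/(0.945122) = 1.498479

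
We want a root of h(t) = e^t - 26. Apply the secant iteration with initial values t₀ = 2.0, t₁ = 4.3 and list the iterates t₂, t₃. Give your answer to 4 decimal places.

2.6455, 2.9761

h(2.0) = -18.610944, h(4.3) = 47.699794
t₂ = 4.300000 − 47.699794·(4.300000 − 2.000000) / (47.699794 − (-18.610944)) = 4.300000 − (109.709526)/(66.310738) = 2.645524
h(2.645524) = -11.909174
t₃ = 2.645524 − (-11.909174)·(2.645524 − 4.300000) / (-11.909174 − 47.699794) = 2.645524 − (19.703442)/(-59.608967) = 2.976069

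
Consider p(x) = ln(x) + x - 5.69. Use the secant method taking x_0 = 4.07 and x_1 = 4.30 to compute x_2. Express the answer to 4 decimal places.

4.2446

p(4.07) = -0.216357, p(4.30) = 0.068615
x_2 = 4.300000 − 0.068615·(4.300000 − 4.070000) / (0.068615 − (-0.216357)) = 4.300000 − (0.015781)/(0.284972) = 4.244621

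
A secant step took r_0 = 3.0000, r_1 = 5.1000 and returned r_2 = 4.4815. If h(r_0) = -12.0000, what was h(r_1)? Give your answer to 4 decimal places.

5.0098

The secant line through (3.0000, -12.0000) and (5.1000, h(r_1)) crosses zero at r_2 = 4.4815.
So (3.0000, -12.0000), (5.1000, h(r_1)), (4.4815, 0) are collinear:
h(r_1) = -12.0000 · (5.1000 − 4.4815) / (3.0000 − 4.4815) = -12.0000 · (0.618500)/(-1.481500) = 5.009787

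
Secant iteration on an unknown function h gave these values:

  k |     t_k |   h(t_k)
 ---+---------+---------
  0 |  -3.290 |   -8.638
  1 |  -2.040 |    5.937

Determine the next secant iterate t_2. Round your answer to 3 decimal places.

-2.549

t_2 = -2.040 − 5.937·(-2.040 − (-3.290)) / (5.937 − (-8.638))
   = -2.040 − (7.42125)/(14.57500) = -2.54918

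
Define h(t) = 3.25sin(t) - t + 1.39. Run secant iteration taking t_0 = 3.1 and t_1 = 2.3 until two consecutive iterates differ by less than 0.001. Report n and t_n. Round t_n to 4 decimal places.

n = 5, t_n = 2.7200

h(3.1) = -1.574863, h(2.3) = 1.513542
t_2 = 2.300000 − 1.513542·(-0.800000)/(3.088405) = 2.692058;  |Δ| = 0.392058
h(2.692058) = 0.110218
t_3 = 2.692058 − 0.110218·(0.392058)/(-1.403324) = 2.722851;  |Δ| = 0.030793
h(2.722851) = -0.011363
t_4 = 2.722851 − (-0.011363)·(0.030793)/(-0.121581) = 2.719973;  |Δ| = 0.002878
h(2.719973) = 0.000054
t_5 = 2.719973 − 0.000054·(-0.002878)/(0.011417) = 2.719986;  |Δ| = 0.000014
|t_5 − t_4| = 0.000014 < 0.001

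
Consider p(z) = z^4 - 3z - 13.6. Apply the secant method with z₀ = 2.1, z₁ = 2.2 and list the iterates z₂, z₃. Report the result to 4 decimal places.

p(2.1) = -0.451900, p(2.2) = 3.225600
z₂ = 2.200000 − 3.225600·(2.200000 − 2.100000) / (3.225600 − (-0.451900)) = 2.200000 − (0.322560)/(3.677500) = 2.112288
p(2.112288) = -0.029548
z₃ = 2.112288 − (-0.029548)·(2.112288 − 2.200000) / (-0.029548 − 3.225600) = 2.112288 − (0.002592)/(-3.255148) = 2.113084

2.1123, 2.1131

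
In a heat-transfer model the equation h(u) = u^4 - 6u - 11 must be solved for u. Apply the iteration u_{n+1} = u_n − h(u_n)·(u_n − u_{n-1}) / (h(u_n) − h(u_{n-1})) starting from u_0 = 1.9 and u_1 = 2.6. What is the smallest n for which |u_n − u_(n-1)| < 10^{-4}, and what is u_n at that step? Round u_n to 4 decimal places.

n = 6, u_n = 2.2208

h(1.9) = -9.367900, h(2.6) = 19.097600
u_2 = 2.600000 − 19.097600·(0.700000)/(28.465500) = 2.130368;  |Δ| = 0.469632
h(2.130368) = -3.184530
u_3 = 2.130368 − (-3.184530)·(-0.469632)/(-22.282130) = 2.197487;  |Δ| = 0.067119
h(2.197487) = -0.866179
u_4 = 2.197487 − (-0.866179)·(0.067119)/(2.318351) = 2.222564;  |Δ| = 0.025077
h(2.222564) = 0.066141
u_5 = 2.222564 − 0.066141·(0.025077)/(0.932320) = 2.220785;  |Δ| = 0.001779
h(2.220785) = -0.001219
u_6 = 2.220785 − (-0.001219)·(-0.001779)/(-0.067359) = 2.220817;  |Δ| = 0.000032
|u_6 − u_5| = 0.000032 < 10^{-4}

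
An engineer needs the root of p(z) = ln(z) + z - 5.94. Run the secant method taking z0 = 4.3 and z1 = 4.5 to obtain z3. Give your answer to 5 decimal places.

4.44763

p(4.3) = -0.1813850, p(4.5) = 0.0640774
z2 = 4.5000000 − 0.0640774·(4.5000000 − 4.3000000) / (0.0640774 − (-0.1813850)) = 4.5000000 − (0.0128155)/(0.2454624) = 4.4477905
p(4.4477905) = 0.0001979
z3 = 4.4477905 − 0.0001979·(4.4477905 − 4.5000000) / (0.0001979 − 0.0640774) = 4.4477905 − (-0.0000103)/(-0.0638795) = 4.4476287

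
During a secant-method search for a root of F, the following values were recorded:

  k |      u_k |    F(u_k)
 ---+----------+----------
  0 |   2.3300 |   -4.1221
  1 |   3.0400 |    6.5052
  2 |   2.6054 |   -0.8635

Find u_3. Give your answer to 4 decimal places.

2.6563

u_3 = 2.6054 − (-0.8635)·(2.6054 − 3.0400) / (-0.8635 − 6.5052)
   = 2.6054 − (0.375277)/(-7.368700) = 2.656329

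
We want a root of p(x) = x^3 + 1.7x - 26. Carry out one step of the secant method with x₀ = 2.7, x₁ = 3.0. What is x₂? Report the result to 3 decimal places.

2.766

p(2.7) = -1.72700, p(3.0) = 6.10000
x₂ = 3.00000 − 6.10000·(3.00000 − 2.70000) / (6.10000 − (-1.72700)) = 3.00000 − (1.83000)/(7.82700) = 2.76619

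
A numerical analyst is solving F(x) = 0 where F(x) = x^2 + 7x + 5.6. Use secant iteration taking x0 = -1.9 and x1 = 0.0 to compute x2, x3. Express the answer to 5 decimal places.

-1.09804, -0.94884

F(-1.9) = -4.0900000, F(0.0) = 5.6000000
x2 = 0.0000000 − 5.6000000·(0.0000000 − (-1.9000000)) / (5.6000000 − (-4.0900000)) = 0.0000000 − (10.6400000)/(9.6900000) = -1.0980392
F(-1.0980392) = -0.8805844
x3 = -1.0980392 − (-0.8805844)·(-1.0980392 − 0.0000000) / (-0.8805844 − 5.6000000) = -1.0980392 − (0.9669162)/(-6.4805844) = -0.9488372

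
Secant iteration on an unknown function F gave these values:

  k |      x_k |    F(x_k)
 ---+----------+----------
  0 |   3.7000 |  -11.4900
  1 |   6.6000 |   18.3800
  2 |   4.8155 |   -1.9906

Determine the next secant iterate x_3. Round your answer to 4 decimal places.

4.9899

x_3 = 4.8155 − (-1.9906)·(4.8155 − 6.6000) / (-1.9906 − 18.3800)
   = 4.8155 − (3.552226)/(-20.370600) = 4.989880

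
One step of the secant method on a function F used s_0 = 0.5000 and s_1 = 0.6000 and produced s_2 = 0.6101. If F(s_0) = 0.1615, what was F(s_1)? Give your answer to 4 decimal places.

The secant line through (0.5000, 0.1615) and (0.6000, F(s_1)) crosses zero at s_2 = 0.6101.
So (0.5000, 0.1615), (0.6000, F(s_1)), (0.6101, 0) are collinear:
F(s_1) = 0.1615 · (0.6000 − 0.6101) / (0.5000 − 0.6101) = 0.1615 · (-0.010100)/(-0.110100) = 0.014815

0.0148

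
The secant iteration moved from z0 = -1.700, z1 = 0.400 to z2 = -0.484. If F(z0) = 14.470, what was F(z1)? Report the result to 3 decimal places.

The secant line through (-1.700, 14.470) and (0.400, F(z1)) crosses zero at z2 = -0.484.
So (-1.700, 14.470), (0.400, F(z1)), (-0.484, 0) are collinear:
F(z1) = 14.470 · (0.400 − (-0.484)) / (-1.700 − (-0.484)) = 14.470 · (0.88400)/(-1.21600) = -10.51931

-10.519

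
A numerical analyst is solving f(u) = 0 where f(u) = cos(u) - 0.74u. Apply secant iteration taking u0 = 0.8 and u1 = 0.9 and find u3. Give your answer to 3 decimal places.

f(0.8) = 0.10471, f(0.9) = -0.04439
u2 = 0.90000 − (-0.04439)·(0.90000 − 0.80000) / (-0.04439 − 0.10471) = 0.90000 − (-0.00444)/(-0.14910) = 0.87023
f(0.87023) = 0.00068
u3 = 0.87023 − 0.00068·(0.87023 − 0.90000) / (0.00068 − (-0.04439)) = 0.87023 − (-0.00002)/(0.04507) = 0.87068

0.871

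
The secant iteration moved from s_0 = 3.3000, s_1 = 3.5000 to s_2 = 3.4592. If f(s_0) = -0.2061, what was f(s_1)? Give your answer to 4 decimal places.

The secant line through (3.3000, -0.2061) and (3.5000, f(s_1)) crosses zero at s_2 = 3.4592.
So (3.3000, -0.2061), (3.5000, f(s_1)), (3.4592, 0) are collinear:
f(s_1) = -0.2061 · (3.5000 − 3.4592) / (3.3000 − 3.4592) = -0.2061 · (0.040800)/(-0.159200) = 0.052820

0.0528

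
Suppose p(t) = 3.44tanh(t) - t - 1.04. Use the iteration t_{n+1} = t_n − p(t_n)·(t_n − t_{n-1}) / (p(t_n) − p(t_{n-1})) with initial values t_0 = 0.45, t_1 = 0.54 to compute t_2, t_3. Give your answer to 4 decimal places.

0.4725, 0.4714

p(0.45) = -0.038667, p(0.54) = 0.115879
t_2 = 0.540000 − 0.115879·(0.540000 − 0.450000) / (0.115879 − (-0.038667)) = 0.540000 − (0.010429)/(0.154546) = 0.472518
p(0.472518) = 0.001879
t_3 = 0.472518 − 0.001879·(0.472518 − 0.540000) / (0.001879 − 0.115879) = 0.472518 − (-0.000127)/(-0.114000) = 0.471406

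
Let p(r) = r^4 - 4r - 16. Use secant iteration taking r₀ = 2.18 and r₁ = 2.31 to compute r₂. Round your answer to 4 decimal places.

2.2317

p(2.18) = -2.134694, p(2.31) = 3.233963
r₂ = 2.310000 − 3.233963·(2.310000 − 2.180000) / (3.233963 − (-2.134694)) = 2.310000 − (0.420415)/(5.368657) = 2.231691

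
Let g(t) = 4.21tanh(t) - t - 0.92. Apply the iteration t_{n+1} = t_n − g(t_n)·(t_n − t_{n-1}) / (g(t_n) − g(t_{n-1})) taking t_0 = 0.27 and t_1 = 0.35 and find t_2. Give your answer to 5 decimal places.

0.29833

g(0.27) = -0.0801394, g(0.35) = 0.1461410
t_2 = 0.3500000 − 0.1461410·(0.3500000 − 0.2700000) / (0.1461410 − (-0.0801394)) = 0.3500000 − (0.0116913)/(0.2262805) = 0.2983328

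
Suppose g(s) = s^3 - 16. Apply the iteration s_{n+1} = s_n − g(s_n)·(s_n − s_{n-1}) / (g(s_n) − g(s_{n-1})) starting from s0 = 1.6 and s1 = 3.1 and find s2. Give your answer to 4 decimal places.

2.2949

g(1.6) = -11.904000, g(3.1) = 13.791000
s2 = 3.100000 − 13.791000·(3.100000 − 1.600000) / (13.791000 − (-11.904000)) = 3.100000 − (20.686500)/(25.695000) = 2.294921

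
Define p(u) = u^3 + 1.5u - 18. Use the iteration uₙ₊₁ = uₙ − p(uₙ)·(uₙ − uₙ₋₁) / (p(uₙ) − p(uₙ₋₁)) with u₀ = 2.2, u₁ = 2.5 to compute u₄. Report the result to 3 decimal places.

2.430

p(2.2) = -4.05200, p(2.5) = 1.37500
u₂ = 2.50000 − 1.37500·(2.50000 − 2.20000) / (1.37500 − (-4.05200)) = 2.50000 − (0.41250)/(5.42700) = 2.42399
p(2.42399) = -0.12129
u₃ = 2.42399 − (-0.12129)·(2.42399 − 2.50000) / (-0.12129 − 1.37500) = 2.42399 − (0.00922)/(-1.49629) = 2.43015
p(2.43015) = -0.00316
u₄ = 2.43015 − (-0.00316)·(2.43015 − 2.42399) / (-0.00316 − (-0.12129)) = 2.43015 − (-0.00002)/(0.11812) = 2.43032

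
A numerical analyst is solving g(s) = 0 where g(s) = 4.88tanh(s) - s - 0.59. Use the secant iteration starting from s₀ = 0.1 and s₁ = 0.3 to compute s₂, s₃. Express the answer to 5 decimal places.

0.15539, 0.15350

g(0.1) = -0.2036202, g(0.3) = 0.5316055
s₂ = 0.3000000 − 0.5316055·(0.3000000 − 0.1000000) / (0.5316055 − (-0.2036202)) = 0.3000000 − (0.1063211)/(0.7352257) = 0.1553898
g(0.1553898) = 0.0068676
s₃ = 0.1553898 − 0.0068676·(0.1553898 − 0.3000000) / (0.0068676 − 0.5316055) = 0.1553898 − (-0.0009931)/(-0.5247379) = 0.1534972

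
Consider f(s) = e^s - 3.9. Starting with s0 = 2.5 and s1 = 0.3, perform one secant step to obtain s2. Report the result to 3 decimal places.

0.818

f(2.5) = 8.28249, f(0.3) = -2.55014
s2 = 0.30000 − (-2.55014)·(0.30000 − 2.50000) / (-2.55014 − 8.28249) = 0.30000 − (5.61031)/(-10.83264) = 0.81791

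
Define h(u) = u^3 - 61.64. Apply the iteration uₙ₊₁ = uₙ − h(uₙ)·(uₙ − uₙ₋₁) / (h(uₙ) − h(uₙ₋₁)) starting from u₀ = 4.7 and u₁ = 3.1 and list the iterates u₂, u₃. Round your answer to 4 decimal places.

3.7883, 3.9920

h(4.7) = 42.183000, h(3.1) = -31.849000
u₂ = 3.100000 − (-31.849000)·(3.100000 − 4.700000) / (-31.849000 − 42.183000) = 3.100000 − (50.958400)/(-74.032000) = 3.788329
h(3.788329) = -7.272021
u₃ = 3.788329 − (-7.272021)·(3.788329 − 3.100000) / (-7.272021 − (-31.849000)) = 3.788329 − (-5.005545)/(24.576979) = 3.991997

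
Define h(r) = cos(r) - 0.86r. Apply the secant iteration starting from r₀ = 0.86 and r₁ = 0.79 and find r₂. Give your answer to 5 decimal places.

h(0.86) = -0.0871625, h(0.79) = 0.0244453
r₂ = 0.7900000 − 0.0244453·(0.7900000 − 0.8600000) / (0.0244453 − (-0.0871625)) = 0.7900000 − (-0.0017112)/(0.1116078) = 0.8053320

0.80533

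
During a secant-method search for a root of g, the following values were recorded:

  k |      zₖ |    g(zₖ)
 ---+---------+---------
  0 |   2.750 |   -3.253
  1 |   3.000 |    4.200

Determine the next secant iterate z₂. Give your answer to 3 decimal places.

2.859

z₂ = 3.000 − 4.200·(3.000 − 2.750) / (4.200 − (-3.253))
   = 3.000 − (1.05000)/(7.45300) = 2.85912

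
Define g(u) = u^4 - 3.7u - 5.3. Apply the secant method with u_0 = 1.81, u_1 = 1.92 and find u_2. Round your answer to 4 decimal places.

g(1.81) = -1.264169, g(1.92) = 1.185545
u_2 = 1.920000 − 1.185545·(1.920000 − 1.810000) / (1.185545 − (-1.264169)) = 1.920000 − (0.130410)/(2.449714) = 1.866765

1.8668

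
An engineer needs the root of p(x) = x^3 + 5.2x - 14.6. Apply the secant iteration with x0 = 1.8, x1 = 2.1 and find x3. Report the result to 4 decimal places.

p(1.8) = 0.592000, p(2.1) = 5.581000
x2 = 2.100000 − 5.581000·(2.100000 − 1.800000) / (5.581000 − 0.592000) = 2.100000 − (1.674300)/(4.989000) = 1.764402
p(1.764402) = 0.067671
x3 = 1.764402 − 0.067671·(1.764402 − 2.100000) / (0.067671 − 5.581000) = 1.764402 − (-0.022710)/(-5.513329) = 1.760283

1.7603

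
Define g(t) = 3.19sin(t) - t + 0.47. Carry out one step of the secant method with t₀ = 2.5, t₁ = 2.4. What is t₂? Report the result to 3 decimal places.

g(2.5) = -0.12087, g(2.4) = 0.22473
t₂ = 2.40000 − 0.22473·(2.40000 − 2.50000) / (0.22473 − (-0.12087)) = 2.40000 − (-0.02247)/(0.34560) = 2.46503

2.465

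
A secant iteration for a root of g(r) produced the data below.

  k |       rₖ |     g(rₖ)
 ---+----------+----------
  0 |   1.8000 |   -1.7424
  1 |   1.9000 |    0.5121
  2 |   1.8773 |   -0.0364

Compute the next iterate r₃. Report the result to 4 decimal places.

1.8788

r₃ = 1.8773 − (-0.0364)·(1.8773 − 1.9000) / (-0.0364 − 0.5121)
   = 1.8773 − (0.000826)/(-0.548500) = 1.878806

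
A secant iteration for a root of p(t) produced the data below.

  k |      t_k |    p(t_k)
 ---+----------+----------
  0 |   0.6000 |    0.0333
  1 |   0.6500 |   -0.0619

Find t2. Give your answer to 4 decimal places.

0.6175

t2 = 0.6500 − (-0.0619)·(0.6500 − 0.6000) / (-0.0619 − 0.0333)
   = 0.6500 − (-0.003095)/(-0.095200) = 0.617489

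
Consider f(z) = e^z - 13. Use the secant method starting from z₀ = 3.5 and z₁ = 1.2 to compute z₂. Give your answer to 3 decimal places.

f(3.5) = 20.11545, f(1.2) = -9.67988
z₂ = 1.20000 − (-9.67988)·(1.20000 − 3.50000) / (-9.67988 − 20.11545) = 1.20000 − (22.26373)/(-29.79534) = 1.94722

1.947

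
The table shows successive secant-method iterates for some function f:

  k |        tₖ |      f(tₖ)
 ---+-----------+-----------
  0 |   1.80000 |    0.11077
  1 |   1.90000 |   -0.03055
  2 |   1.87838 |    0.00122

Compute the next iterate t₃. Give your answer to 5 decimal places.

t₃ = 1.87838 − 0.00122·(1.87838 − 1.90000) / (0.00122 − (-0.03055))
   = 1.87838 − (-0.0000264)/(0.0317700) = 1.8792102

1.87921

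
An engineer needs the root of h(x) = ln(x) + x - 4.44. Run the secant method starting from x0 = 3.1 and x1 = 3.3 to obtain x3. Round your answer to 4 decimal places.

h(3.1) = -0.208598, h(3.3) = 0.053922
x2 = 3.300000 − 0.053922·(3.300000 − 3.100000) / (0.053922 − (-0.208598)) = 3.300000 − (0.010784)/(0.262520) = 3.258919
h(3.258919) = 0.000315
x3 = 3.258919 − 0.000315·(3.258919 − 3.300000) / (0.000315 − 0.053922) = 3.258919 − (-0.000013)/(-0.053607) = 3.258678

3.2587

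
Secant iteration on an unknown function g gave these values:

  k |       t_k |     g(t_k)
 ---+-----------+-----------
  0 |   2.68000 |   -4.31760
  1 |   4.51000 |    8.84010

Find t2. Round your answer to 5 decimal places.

3.28050

t2 = 4.51000 − 8.84010·(4.51000 − 2.68000) / (8.84010 − (-4.31760))
   = 4.51000 − (16.1773830)/(13.1577000) = 3.2805007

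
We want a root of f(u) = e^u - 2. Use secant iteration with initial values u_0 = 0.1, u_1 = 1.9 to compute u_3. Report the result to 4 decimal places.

0.5409

f(0.1) = -0.894829, f(1.9) = 4.685894
u_2 = 1.900000 − 4.685894·(1.900000 − 0.100000) / (4.685894 − (-0.894829)) = 1.900000 − (8.434610)/(5.580724) = 0.388617
f(0.388617) = -0.525060
u_3 = 0.388617 − (-0.525060)·(0.388617 − 1.900000) / (-0.525060 − 4.685894) = 0.388617 − (0.793567)/(-5.210955) = 0.540905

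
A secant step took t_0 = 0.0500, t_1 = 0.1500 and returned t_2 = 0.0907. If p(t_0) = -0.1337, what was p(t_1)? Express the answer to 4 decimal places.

0.1948

The secant line through (0.0500, -0.1337) and (0.1500, p(t_1)) crosses zero at t_2 = 0.0907.
So (0.0500, -0.1337), (0.1500, p(t_1)), (0.0907, 0) are collinear:
p(t_1) = -0.1337 · (0.1500 − 0.0907) / (0.0500 − 0.0907) = -0.1337 · (0.059300)/(-0.040700) = 0.194801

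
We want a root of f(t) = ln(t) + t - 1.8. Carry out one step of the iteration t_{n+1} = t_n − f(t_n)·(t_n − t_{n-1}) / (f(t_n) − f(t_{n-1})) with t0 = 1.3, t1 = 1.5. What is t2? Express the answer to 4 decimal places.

1.4385

f(1.3) = -0.237636, f(1.5) = 0.105465
t2 = 1.500000 − 0.105465·(1.500000 − 1.300000) / (0.105465 − (-0.237636)) = 1.500000 − (0.021093)/(0.343101) = 1.438522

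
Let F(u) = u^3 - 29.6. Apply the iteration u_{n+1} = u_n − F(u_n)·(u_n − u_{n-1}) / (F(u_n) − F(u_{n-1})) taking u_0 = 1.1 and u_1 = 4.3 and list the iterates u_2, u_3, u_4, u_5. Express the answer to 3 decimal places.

F(1.1) = -28.26900, F(4.3) = 49.90700
u_2 = 4.30000 − 49.90700·(4.30000 − 1.10000) / (49.90700 − (-28.26900)) = 4.30000 − (159.70240)/(78.17600) = 2.25714
F(2.25714) = -18.10055
u_3 = 2.25714 − (-18.10055)·(2.25714 − 4.30000) / (-18.10055 − 49.90700) = 2.25714 − (36.97683)/(-68.00755) = 2.80086
F(2.80086) = -7.62778
u_4 = 2.80086 − (-7.62778)·(2.80086 − 2.25714) / (-7.62778 − (-18.10055)) = 2.80086 − (-4.14735)/(10.47277) = 3.19687
F(3.19687) = 3.07201
u_5 = 3.19687 − 3.07201·(3.19687 − 2.80086) / (3.07201 − (-7.62778)) = 3.19687 − (1.21655)/(10.69979) = 3.08317

2.257, 2.801, 3.197, 3.083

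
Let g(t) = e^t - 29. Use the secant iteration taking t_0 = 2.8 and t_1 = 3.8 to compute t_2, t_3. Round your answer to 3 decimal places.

g(2.8) = -12.55535, g(3.8) = 15.70118
t_2 = 3.80000 − 15.70118·(3.80000 − 2.80000) / (15.70118 − (-12.55535)) = 3.80000 − (15.70118)/(28.25654) = 3.24433
g(3.24433) = -3.35536
t_3 = 3.24433 − (-3.35536)·(3.24433 − 3.80000) / (-3.35536 − 15.70118) = 3.24433 − (1.86446)/(-19.05655) = 3.34217

3.244, 3.342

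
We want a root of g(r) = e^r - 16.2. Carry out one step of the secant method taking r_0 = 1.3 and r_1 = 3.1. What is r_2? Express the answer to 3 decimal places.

2.517

g(1.3) = -12.53070, g(3.1) = 5.99795
r_2 = 3.10000 − 5.99795·(3.10000 − 1.30000) / (5.99795 − (-12.53070)) = 3.10000 − (10.79631)/(18.52865) = 2.51732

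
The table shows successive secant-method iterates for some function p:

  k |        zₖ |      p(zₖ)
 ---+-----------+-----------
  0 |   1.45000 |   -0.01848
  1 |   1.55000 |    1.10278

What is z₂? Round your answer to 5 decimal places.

z₂ = 1.55000 − 1.10278·(1.55000 − 1.45000) / (1.10278 − (-0.01848))
   = 1.55000 − (0.1102780)/(1.1212600) = 1.4516481

1.45165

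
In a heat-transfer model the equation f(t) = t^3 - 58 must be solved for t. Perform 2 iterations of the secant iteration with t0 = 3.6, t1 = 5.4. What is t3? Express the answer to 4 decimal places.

3.8438

f(3.6) = -11.344000, f(5.4) = 99.464000
t2 = 5.400000 − 99.464000·(5.400000 − 3.600000) / (99.464000 − (-11.344000)) = 5.400000 − (179.035200)/(110.808000) = 3.784276
f(3.784276) = -3.806370
t3 = 3.784276 − (-3.806370)·(3.784276 − 5.400000) / (-3.806370 − 99.464000) = 3.784276 − (6.150046)/(-103.270370) = 3.843828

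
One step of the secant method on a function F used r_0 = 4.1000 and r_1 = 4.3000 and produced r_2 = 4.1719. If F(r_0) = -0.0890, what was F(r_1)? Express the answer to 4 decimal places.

0.1586

The secant line through (4.1000, -0.0890) and (4.3000, F(r_1)) crosses zero at r_2 = 4.1719.
So (4.1000, -0.0890), (4.3000, F(r_1)), (4.1719, 0) are collinear:
F(r_1) = -0.0890 · (4.3000 − 4.1719) / (4.1000 − 4.1719) = -0.0890 · (0.128100)/(-0.071900) = 0.158566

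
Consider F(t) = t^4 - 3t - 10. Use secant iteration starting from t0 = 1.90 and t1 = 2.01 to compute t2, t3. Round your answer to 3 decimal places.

F(1.90) = -2.66790, F(2.01) = 0.29241
t2 = 2.01000 − 0.29241·(2.01000 − 1.90000) / (0.29241 − (-2.66790)) = 2.01000 − (0.03216)/(2.96031) = 1.99913
F(1.99913) = -0.02508
t3 = 1.99913 − (-0.02508)·(1.99913 − 2.01000) / (-0.02508 − 0.29241) = 1.99913 − (0.00027)/(-0.31749) = 1.99999

1.999, 2.000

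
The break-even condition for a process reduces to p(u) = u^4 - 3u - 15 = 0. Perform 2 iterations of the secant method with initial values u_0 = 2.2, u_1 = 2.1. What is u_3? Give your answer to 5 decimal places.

2.15232

p(2.2) = 1.8256000, p(2.1) = -1.8519000
u_2 = 2.1000000 − (-1.8519000)·(2.1000000 − 2.2000000) / (-1.8519000 − 1.8256000) = 2.1000000 − (0.1851900)/(-3.6775000) = 2.1503576
p(2.1503576) = -0.0693479
u_3 = 2.1503576 − (-0.0693479)·(2.1503576 − 2.1000000) / (-0.0693479 − (-1.8519000)) = 2.1503576 − (-0.0034922)/(1.7825521) = 2.1523167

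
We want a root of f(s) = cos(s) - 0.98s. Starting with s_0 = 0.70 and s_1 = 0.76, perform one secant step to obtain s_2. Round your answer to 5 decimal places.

0.74788

f(0.70) = 0.0788422, f(0.76) = -0.0199640
s_2 = 0.7600000 − (-0.0199640)·(0.7600000 − 0.7000000) / (-0.0199640 − 0.0788422) = 0.7600000 − (-0.0011978)/(-0.0988062) = 0.7478769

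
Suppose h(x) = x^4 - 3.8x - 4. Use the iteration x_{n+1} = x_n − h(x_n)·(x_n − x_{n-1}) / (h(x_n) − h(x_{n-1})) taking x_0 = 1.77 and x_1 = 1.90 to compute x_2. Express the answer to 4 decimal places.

h(1.77) = -0.910938, h(1.90) = 1.812100
x_2 = 1.900000 − 1.812100·(1.900000 − 1.770000) / (1.812100 − (-0.910938)) = 1.900000 − (0.235573)/(2.723038) = 1.813489

1.8135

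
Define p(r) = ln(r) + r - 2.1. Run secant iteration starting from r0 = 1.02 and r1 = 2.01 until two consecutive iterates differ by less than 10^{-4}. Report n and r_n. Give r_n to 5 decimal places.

n = 5, r_n = 1.61850

p(1.02) = -1.0601974, p(2.01) = 0.6081347
r2 = 2.0100000 − 0.6081347·(0.9900000)/(1.6683321) = 1.6491286;  |Δ| = 0.3608714
p(1.6491286) = 0.0493756
r3 = 1.6491286 − 0.0493756·(-0.3608714)/(-0.5587591) = 1.6172396;  |Δ| = 0.0318889
p(1.6172396) = -0.0020396
r4 = 1.6172396 − (-0.0020396)·(-0.0318889)/(-0.0514152) = 1.6185046;  |Δ| = 0.0012650
p(1.6185046) = 0.0000073
r5 = 1.6185046 − 0.0000073·(0.0012650)/(0.0020469) = 1.6185001;  |Δ| = 0.0000045
|r5 − r4| = 0.0000045 < 10^{-4}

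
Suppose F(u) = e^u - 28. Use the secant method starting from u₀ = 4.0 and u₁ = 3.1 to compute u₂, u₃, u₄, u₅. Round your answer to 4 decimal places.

F(4.0) = 26.598150, F(3.1) = -5.802049
u₂ = 3.100000 − (-5.802049)·(3.100000 − 4.000000) / (-5.802049 − 26.598150) = 3.100000 − (5.221844)/(-32.400199) = 3.261167
F(3.261167) = -1.920044
u₃ = 3.261167 − (-1.920044)·(3.261167 − 3.100000) / (-1.920044 − (-5.802049)) = 3.261167 − (-0.309448)/(3.882004) = 3.340880
F(3.340880) = 0.243983
u₄ = 3.340880 − 0.243983·(3.340880 − 3.261167) / (0.243983 − (-1.920044)) = 3.340880 − (0.019449)/(2.164028) = 3.331893
F(3.331893) = -0.008716
u₅ = 3.331893 − (-0.008716)·(3.331893 − 3.340880) / (-0.008716 − 0.243983) = 3.331893 − (0.000078)/(-0.252700) = 3.332203

3.2612, 3.3409, 3.3319, 3.3322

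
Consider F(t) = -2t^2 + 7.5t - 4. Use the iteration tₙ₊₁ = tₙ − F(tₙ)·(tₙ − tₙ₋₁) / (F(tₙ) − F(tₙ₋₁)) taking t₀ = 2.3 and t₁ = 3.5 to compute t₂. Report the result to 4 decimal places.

F(2.3) = 2.670000, F(3.5) = -2.250000
t₂ = 3.500000 − (-2.250000)·(3.500000 − 2.300000) / (-2.250000 − 2.670000) = 3.500000 − (-2.700000)/(-4.920000) = 2.951220

2.9512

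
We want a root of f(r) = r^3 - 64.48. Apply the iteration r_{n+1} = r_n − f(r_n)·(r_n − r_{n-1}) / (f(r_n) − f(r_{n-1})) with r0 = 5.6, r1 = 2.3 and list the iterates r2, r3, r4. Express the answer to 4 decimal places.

f(5.6) = 111.136000, f(2.3) = -52.313000
r2 = 2.300000 − (-52.313000)·(2.300000 − 5.600000) / (-52.313000 − 111.136000) = 2.300000 − (172.632900)/(-163.449000) = 3.356188
f(3.356188) = -26.675900
r3 = 3.356188 − (-26.675900)·(3.356188 − 2.300000) / (-26.675900 − (-52.313000)) = 3.356188 − (-28.174770)/(25.637100) = 4.455172
f(4.455172) = 23.948763
r4 = 4.455172 − 23.948763·(4.455172 − 3.356188) / (23.948763 − (-26.675900)) = 4.455172 − (26.319314)/(50.624663) = 3.935281

3.3562, 4.4552, 3.9353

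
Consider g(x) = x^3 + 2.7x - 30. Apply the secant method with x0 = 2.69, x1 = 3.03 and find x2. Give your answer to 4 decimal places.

g(2.69) = -3.271891, g(3.03) = 5.999127
x2 = 3.030000 − 5.999127·(3.030000 − 2.690000) / (5.999127 − (-3.271891)) = 3.030000 − (2.039703)/(9.271018) = 2.809991

2.8100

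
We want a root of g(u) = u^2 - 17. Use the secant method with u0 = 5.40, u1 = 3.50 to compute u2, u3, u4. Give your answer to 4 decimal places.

4.0337, 4.1305, 4.1230

g(5.40) = 12.160000, g(3.50) = -4.750000
u2 = 3.500000 − (-4.750000)·(3.500000 − 5.400000) / (-4.750000 − 12.160000) = 3.500000 − (9.025000)/(-16.910000) = 4.033708
g(4.033708) = -0.729201
u3 = 4.033708 − (-0.729201)·(4.033708 − 3.500000) / (-0.729201 − (-4.750000)) = 4.033708 − (-0.389180)/(4.020799) = 4.130500
g(4.130500) = 0.061027
u4 = 4.130500 − 0.061027·(4.130500 − 4.033708) / (0.061027 − (-0.729201)) = 4.130500 − (0.005907)/(0.790228) = 4.123025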